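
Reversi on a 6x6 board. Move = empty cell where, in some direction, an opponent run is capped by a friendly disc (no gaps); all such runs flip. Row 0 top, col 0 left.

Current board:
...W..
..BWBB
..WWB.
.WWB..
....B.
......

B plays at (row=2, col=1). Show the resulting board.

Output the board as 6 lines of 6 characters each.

Place B at (2,1); scan 8 dirs for brackets.
Dir NW: first cell '.' (not opp) -> no flip
Dir N: first cell '.' (not opp) -> no flip
Dir NE: first cell 'B' (not opp) -> no flip
Dir W: first cell '.' (not opp) -> no flip
Dir E: opp run (2,2) (2,3) capped by B -> flip
Dir SW: first cell '.' (not opp) -> no flip
Dir S: opp run (3,1), next='.' -> no flip
Dir SE: opp run (3,2), next='.' -> no flip
All flips: (2,2) (2,3)

Answer: ...W..
..BWBB
.BBBB.
.WWB..
....B.
......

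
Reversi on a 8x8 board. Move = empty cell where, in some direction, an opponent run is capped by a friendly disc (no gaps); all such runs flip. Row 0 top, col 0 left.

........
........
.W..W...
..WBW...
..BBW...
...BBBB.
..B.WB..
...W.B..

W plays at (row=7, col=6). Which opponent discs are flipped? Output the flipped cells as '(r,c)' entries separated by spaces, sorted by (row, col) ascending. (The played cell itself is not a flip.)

Answer: (4,3) (5,4) (6,5)

Derivation:
Dir NW: opp run (6,5) (5,4) (4,3) capped by W -> flip
Dir N: first cell '.' (not opp) -> no flip
Dir NE: first cell '.' (not opp) -> no flip
Dir W: opp run (7,5), next='.' -> no flip
Dir E: first cell '.' (not opp) -> no flip
Dir SW: edge -> no flip
Dir S: edge -> no flip
Dir SE: edge -> no flip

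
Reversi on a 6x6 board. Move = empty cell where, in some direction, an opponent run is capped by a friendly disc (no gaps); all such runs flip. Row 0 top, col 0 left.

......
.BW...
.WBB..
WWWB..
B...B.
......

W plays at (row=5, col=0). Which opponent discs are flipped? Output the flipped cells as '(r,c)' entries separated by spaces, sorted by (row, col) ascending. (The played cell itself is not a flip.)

Dir NW: edge -> no flip
Dir N: opp run (4,0) capped by W -> flip
Dir NE: first cell '.' (not opp) -> no flip
Dir W: edge -> no flip
Dir E: first cell '.' (not opp) -> no flip
Dir SW: edge -> no flip
Dir S: edge -> no flip
Dir SE: edge -> no flip

Answer: (4,0)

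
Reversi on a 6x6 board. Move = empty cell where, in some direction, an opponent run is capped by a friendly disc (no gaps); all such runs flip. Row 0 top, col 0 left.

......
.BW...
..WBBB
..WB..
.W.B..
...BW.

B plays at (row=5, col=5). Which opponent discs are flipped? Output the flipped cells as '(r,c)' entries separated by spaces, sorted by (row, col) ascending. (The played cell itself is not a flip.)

Dir NW: first cell '.' (not opp) -> no flip
Dir N: first cell '.' (not opp) -> no flip
Dir NE: edge -> no flip
Dir W: opp run (5,4) capped by B -> flip
Dir E: edge -> no flip
Dir SW: edge -> no flip
Dir S: edge -> no flip
Dir SE: edge -> no flip

Answer: (5,4)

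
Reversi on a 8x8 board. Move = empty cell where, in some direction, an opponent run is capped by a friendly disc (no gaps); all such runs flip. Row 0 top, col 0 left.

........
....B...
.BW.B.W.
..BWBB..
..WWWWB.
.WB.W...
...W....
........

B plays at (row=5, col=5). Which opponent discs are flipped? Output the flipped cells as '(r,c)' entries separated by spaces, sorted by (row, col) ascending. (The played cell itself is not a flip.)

Dir NW: opp run (4,4) (3,3) (2,2), next='.' -> no flip
Dir N: opp run (4,5) capped by B -> flip
Dir NE: first cell 'B' (not opp) -> no flip
Dir W: opp run (5,4), next='.' -> no flip
Dir E: first cell '.' (not opp) -> no flip
Dir SW: first cell '.' (not opp) -> no flip
Dir S: first cell '.' (not opp) -> no flip
Dir SE: first cell '.' (not opp) -> no flip

Answer: (4,5)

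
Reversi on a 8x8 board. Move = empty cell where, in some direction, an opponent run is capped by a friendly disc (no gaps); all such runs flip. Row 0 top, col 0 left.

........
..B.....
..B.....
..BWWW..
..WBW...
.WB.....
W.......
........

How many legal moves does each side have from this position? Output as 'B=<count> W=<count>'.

Answer: B=7 W=6

Derivation:
-- B to move --
(2,3): flips 1 -> legal
(2,4): no bracket -> illegal
(2,5): flips 1 -> legal
(2,6): no bracket -> illegal
(3,1): no bracket -> illegal
(3,6): flips 3 -> legal
(4,0): no bracket -> illegal
(4,1): flips 1 -> legal
(4,5): flips 1 -> legal
(4,6): no bracket -> illegal
(5,0): flips 1 -> legal
(5,3): no bracket -> illegal
(5,4): no bracket -> illegal
(5,5): flips 2 -> legal
(6,1): no bracket -> illegal
(6,2): no bracket -> illegal
(7,0): no bracket -> illegal
(7,1): no bracket -> illegal
B mobility = 7
-- W to move --
(0,1): no bracket -> illegal
(0,2): flips 3 -> legal
(0,3): no bracket -> illegal
(1,1): flips 1 -> legal
(1,3): no bracket -> illegal
(2,1): no bracket -> illegal
(2,3): no bracket -> illegal
(3,1): flips 1 -> legal
(4,1): no bracket -> illegal
(5,3): flips 2 -> legal
(5,4): no bracket -> illegal
(6,1): flips 2 -> legal
(6,2): flips 1 -> legal
(6,3): no bracket -> illegal
W mobility = 6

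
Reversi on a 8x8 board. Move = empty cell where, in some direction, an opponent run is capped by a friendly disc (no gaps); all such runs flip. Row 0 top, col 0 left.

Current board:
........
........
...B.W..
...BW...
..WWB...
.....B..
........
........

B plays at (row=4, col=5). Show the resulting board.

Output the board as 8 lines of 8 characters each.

Place B at (4,5); scan 8 dirs for brackets.
Dir NW: opp run (3,4) capped by B -> flip
Dir N: first cell '.' (not opp) -> no flip
Dir NE: first cell '.' (not opp) -> no flip
Dir W: first cell 'B' (not opp) -> no flip
Dir E: first cell '.' (not opp) -> no flip
Dir SW: first cell '.' (not opp) -> no flip
Dir S: first cell 'B' (not opp) -> no flip
Dir SE: first cell '.' (not opp) -> no flip
All flips: (3,4)

Answer: ........
........
...B.W..
...BB...
..WWBB..
.....B..
........
........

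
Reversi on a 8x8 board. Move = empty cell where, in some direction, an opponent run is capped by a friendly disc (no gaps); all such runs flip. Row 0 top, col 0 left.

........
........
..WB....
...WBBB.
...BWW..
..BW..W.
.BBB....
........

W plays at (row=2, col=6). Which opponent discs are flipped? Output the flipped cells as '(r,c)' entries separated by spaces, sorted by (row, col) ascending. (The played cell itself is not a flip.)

Dir NW: first cell '.' (not opp) -> no flip
Dir N: first cell '.' (not opp) -> no flip
Dir NE: first cell '.' (not opp) -> no flip
Dir W: first cell '.' (not opp) -> no flip
Dir E: first cell '.' (not opp) -> no flip
Dir SW: opp run (3,5) capped by W -> flip
Dir S: opp run (3,6), next='.' -> no flip
Dir SE: first cell '.' (not opp) -> no flip

Answer: (3,5)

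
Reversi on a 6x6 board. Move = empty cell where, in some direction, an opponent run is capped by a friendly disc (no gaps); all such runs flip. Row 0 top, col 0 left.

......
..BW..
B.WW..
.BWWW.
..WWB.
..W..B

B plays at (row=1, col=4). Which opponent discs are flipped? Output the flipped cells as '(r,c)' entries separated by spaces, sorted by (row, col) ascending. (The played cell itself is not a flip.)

Dir NW: first cell '.' (not opp) -> no flip
Dir N: first cell '.' (not opp) -> no flip
Dir NE: first cell '.' (not opp) -> no flip
Dir W: opp run (1,3) capped by B -> flip
Dir E: first cell '.' (not opp) -> no flip
Dir SW: opp run (2,3) (3,2), next='.' -> no flip
Dir S: first cell '.' (not opp) -> no flip
Dir SE: first cell '.' (not opp) -> no flip

Answer: (1,3)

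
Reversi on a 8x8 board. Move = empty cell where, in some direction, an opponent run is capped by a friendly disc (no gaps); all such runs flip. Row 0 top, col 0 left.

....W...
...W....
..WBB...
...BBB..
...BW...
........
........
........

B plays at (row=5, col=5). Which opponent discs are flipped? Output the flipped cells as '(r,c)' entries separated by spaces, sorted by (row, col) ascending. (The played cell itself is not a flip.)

Dir NW: opp run (4,4) capped by B -> flip
Dir N: first cell '.' (not opp) -> no flip
Dir NE: first cell '.' (not opp) -> no flip
Dir W: first cell '.' (not opp) -> no flip
Dir E: first cell '.' (not opp) -> no flip
Dir SW: first cell '.' (not opp) -> no flip
Dir S: first cell '.' (not opp) -> no flip
Dir SE: first cell '.' (not opp) -> no flip

Answer: (4,4)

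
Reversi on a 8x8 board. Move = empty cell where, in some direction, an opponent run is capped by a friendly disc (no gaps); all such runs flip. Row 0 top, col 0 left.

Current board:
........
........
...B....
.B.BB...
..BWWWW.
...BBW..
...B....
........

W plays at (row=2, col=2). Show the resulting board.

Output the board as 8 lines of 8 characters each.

Answer: ........
........
..WB....
.B.WB...
..BWWWW.
...BBW..
...B....
........

Derivation:
Place W at (2,2); scan 8 dirs for brackets.
Dir NW: first cell '.' (not opp) -> no flip
Dir N: first cell '.' (not opp) -> no flip
Dir NE: first cell '.' (not opp) -> no flip
Dir W: first cell '.' (not opp) -> no flip
Dir E: opp run (2,3), next='.' -> no flip
Dir SW: opp run (3,1), next='.' -> no flip
Dir S: first cell '.' (not opp) -> no flip
Dir SE: opp run (3,3) capped by W -> flip
All flips: (3,3)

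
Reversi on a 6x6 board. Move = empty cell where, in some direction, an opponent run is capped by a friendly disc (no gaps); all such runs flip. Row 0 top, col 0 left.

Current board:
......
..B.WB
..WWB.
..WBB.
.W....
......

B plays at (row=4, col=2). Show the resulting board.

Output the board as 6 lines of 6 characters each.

Place B at (4,2); scan 8 dirs for brackets.
Dir NW: first cell '.' (not opp) -> no flip
Dir N: opp run (3,2) (2,2) capped by B -> flip
Dir NE: first cell 'B' (not opp) -> no flip
Dir W: opp run (4,1), next='.' -> no flip
Dir E: first cell '.' (not opp) -> no flip
Dir SW: first cell '.' (not opp) -> no flip
Dir S: first cell '.' (not opp) -> no flip
Dir SE: first cell '.' (not opp) -> no flip
All flips: (2,2) (3,2)

Answer: ......
..B.WB
..BWB.
..BBB.
.WB...
......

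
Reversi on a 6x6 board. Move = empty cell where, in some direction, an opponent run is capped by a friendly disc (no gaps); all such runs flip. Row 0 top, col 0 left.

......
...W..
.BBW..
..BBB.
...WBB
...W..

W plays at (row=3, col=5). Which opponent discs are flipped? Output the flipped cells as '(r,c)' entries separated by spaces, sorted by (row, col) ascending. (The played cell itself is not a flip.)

Dir NW: first cell '.' (not opp) -> no flip
Dir N: first cell '.' (not opp) -> no flip
Dir NE: edge -> no flip
Dir W: opp run (3,4) (3,3) (3,2), next='.' -> no flip
Dir E: edge -> no flip
Dir SW: opp run (4,4) capped by W -> flip
Dir S: opp run (4,5), next='.' -> no flip
Dir SE: edge -> no flip

Answer: (4,4)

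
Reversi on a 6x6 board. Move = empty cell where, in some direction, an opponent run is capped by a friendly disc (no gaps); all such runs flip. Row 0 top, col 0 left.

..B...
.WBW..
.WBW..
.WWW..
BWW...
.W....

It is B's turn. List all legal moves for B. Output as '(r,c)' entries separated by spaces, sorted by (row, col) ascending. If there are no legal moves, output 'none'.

Answer: (0,0) (0,4) (1,0) (1,4) (2,0) (2,4) (3,0) (3,4) (4,3) (4,4) (5,2)

Derivation:
(0,0): flips 1 -> legal
(0,1): no bracket -> illegal
(0,3): no bracket -> illegal
(0,4): flips 1 -> legal
(1,0): flips 1 -> legal
(1,4): flips 1 -> legal
(2,0): flips 2 -> legal
(2,4): flips 2 -> legal
(3,0): flips 1 -> legal
(3,4): flips 1 -> legal
(4,3): flips 2 -> legal
(4,4): flips 1 -> legal
(5,0): no bracket -> illegal
(5,2): flips 2 -> legal
(5,3): no bracket -> illegal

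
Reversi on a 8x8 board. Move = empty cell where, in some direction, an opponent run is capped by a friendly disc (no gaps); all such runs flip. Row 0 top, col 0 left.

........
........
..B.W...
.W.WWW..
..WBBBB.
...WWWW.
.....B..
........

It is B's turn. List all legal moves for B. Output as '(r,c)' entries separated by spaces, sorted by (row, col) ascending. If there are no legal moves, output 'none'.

Answer: (1,3) (1,4) (2,3) (2,5) (2,6) (4,0) (4,1) (4,7) (6,2) (6,3) (6,4) (6,6) (6,7)

Derivation:
(1,3): flips 2 -> legal
(1,4): flips 2 -> legal
(1,5): no bracket -> illegal
(2,0): no bracket -> illegal
(2,1): no bracket -> illegal
(2,3): flips 2 -> legal
(2,5): flips 2 -> legal
(2,6): flips 1 -> legal
(3,0): no bracket -> illegal
(3,2): no bracket -> illegal
(3,6): no bracket -> illegal
(4,0): flips 1 -> legal
(4,1): flips 1 -> legal
(4,7): flips 1 -> legal
(5,1): no bracket -> illegal
(5,2): no bracket -> illegal
(5,7): no bracket -> illegal
(6,2): flips 1 -> legal
(6,3): flips 2 -> legal
(6,4): flips 2 -> legal
(6,6): flips 2 -> legal
(6,7): flips 1 -> legal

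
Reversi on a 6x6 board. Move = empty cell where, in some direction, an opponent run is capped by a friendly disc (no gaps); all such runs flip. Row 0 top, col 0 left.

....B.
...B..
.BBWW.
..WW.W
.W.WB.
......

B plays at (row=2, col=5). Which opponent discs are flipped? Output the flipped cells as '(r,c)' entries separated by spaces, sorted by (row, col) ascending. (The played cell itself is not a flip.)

Answer: (2,3) (2,4)

Derivation:
Dir NW: first cell '.' (not opp) -> no flip
Dir N: first cell '.' (not opp) -> no flip
Dir NE: edge -> no flip
Dir W: opp run (2,4) (2,3) capped by B -> flip
Dir E: edge -> no flip
Dir SW: first cell '.' (not opp) -> no flip
Dir S: opp run (3,5), next='.' -> no flip
Dir SE: edge -> no flip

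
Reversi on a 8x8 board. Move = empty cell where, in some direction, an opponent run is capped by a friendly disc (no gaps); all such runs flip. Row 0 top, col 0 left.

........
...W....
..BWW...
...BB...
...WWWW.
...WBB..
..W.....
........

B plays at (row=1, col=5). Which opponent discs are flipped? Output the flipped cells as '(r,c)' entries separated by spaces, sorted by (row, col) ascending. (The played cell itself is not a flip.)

Answer: (2,4)

Derivation:
Dir NW: first cell '.' (not opp) -> no flip
Dir N: first cell '.' (not opp) -> no flip
Dir NE: first cell '.' (not opp) -> no flip
Dir W: first cell '.' (not opp) -> no flip
Dir E: first cell '.' (not opp) -> no flip
Dir SW: opp run (2,4) capped by B -> flip
Dir S: first cell '.' (not opp) -> no flip
Dir SE: first cell '.' (not opp) -> no flip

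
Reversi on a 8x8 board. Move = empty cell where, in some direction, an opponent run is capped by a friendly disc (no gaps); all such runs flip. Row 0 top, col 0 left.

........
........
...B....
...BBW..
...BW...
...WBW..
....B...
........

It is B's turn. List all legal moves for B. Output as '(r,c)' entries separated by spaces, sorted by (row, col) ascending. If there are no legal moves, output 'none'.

(2,4): no bracket -> illegal
(2,5): no bracket -> illegal
(2,6): no bracket -> illegal
(3,6): flips 1 -> legal
(4,2): flips 1 -> legal
(4,5): flips 1 -> legal
(4,6): flips 1 -> legal
(5,2): flips 1 -> legal
(5,6): flips 1 -> legal
(6,2): no bracket -> illegal
(6,3): flips 1 -> legal
(6,5): no bracket -> illegal
(6,6): flips 2 -> legal

Answer: (3,6) (4,2) (4,5) (4,6) (5,2) (5,6) (6,3) (6,6)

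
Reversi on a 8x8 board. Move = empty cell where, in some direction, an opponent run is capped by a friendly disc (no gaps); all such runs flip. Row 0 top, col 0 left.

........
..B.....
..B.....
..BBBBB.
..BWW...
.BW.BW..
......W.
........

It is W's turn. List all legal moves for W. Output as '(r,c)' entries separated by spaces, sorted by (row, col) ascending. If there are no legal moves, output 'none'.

(0,1): no bracket -> illegal
(0,2): flips 4 -> legal
(0,3): no bracket -> illegal
(1,1): flips 2 -> legal
(1,3): no bracket -> illegal
(2,1): flips 1 -> legal
(2,3): flips 1 -> legal
(2,4): flips 1 -> legal
(2,5): flips 1 -> legal
(2,6): flips 1 -> legal
(2,7): no bracket -> illegal
(3,1): no bracket -> illegal
(3,7): no bracket -> illegal
(4,0): no bracket -> illegal
(4,1): flips 1 -> legal
(4,5): no bracket -> illegal
(4,6): no bracket -> illegal
(4,7): no bracket -> illegal
(5,0): flips 1 -> legal
(5,3): flips 1 -> legal
(6,0): no bracket -> illegal
(6,1): no bracket -> illegal
(6,2): no bracket -> illegal
(6,3): no bracket -> illegal
(6,4): flips 1 -> legal
(6,5): flips 1 -> legal

Answer: (0,2) (1,1) (2,1) (2,3) (2,4) (2,5) (2,6) (4,1) (5,0) (5,3) (6,4) (6,5)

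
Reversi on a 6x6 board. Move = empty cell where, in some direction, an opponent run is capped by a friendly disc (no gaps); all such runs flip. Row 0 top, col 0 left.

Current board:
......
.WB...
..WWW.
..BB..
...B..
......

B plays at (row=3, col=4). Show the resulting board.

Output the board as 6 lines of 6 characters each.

Answer: ......
.WB...
..WBW.
..BBB.
...B..
......

Derivation:
Place B at (3,4); scan 8 dirs for brackets.
Dir NW: opp run (2,3) capped by B -> flip
Dir N: opp run (2,4), next='.' -> no flip
Dir NE: first cell '.' (not opp) -> no flip
Dir W: first cell 'B' (not opp) -> no flip
Dir E: first cell '.' (not opp) -> no flip
Dir SW: first cell 'B' (not opp) -> no flip
Dir S: first cell '.' (not opp) -> no flip
Dir SE: first cell '.' (not opp) -> no flip
All flips: (2,3)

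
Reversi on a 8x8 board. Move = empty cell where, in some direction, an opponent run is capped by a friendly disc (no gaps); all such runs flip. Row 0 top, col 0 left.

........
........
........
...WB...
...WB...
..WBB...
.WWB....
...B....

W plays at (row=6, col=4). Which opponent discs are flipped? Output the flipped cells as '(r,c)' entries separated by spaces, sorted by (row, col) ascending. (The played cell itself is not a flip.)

Answer: (6,3)

Derivation:
Dir NW: opp run (5,3), next='.' -> no flip
Dir N: opp run (5,4) (4,4) (3,4), next='.' -> no flip
Dir NE: first cell '.' (not opp) -> no flip
Dir W: opp run (6,3) capped by W -> flip
Dir E: first cell '.' (not opp) -> no flip
Dir SW: opp run (7,3), next=edge -> no flip
Dir S: first cell '.' (not opp) -> no flip
Dir SE: first cell '.' (not opp) -> no flip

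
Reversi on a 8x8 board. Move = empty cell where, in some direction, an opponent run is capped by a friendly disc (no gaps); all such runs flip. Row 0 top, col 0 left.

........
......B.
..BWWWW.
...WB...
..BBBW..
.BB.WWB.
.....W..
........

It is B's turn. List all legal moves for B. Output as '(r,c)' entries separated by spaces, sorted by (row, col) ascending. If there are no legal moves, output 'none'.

Answer: (1,2) (1,3) (1,4) (1,5) (2,7) (3,2) (3,6) (4,6) (5,3) (6,4) (6,6) (7,4) (7,6)

Derivation:
(1,2): flips 1 -> legal
(1,3): flips 2 -> legal
(1,4): flips 1 -> legal
(1,5): flips 2 -> legal
(1,7): no bracket -> illegal
(2,7): flips 4 -> legal
(3,2): flips 1 -> legal
(3,5): no bracket -> illegal
(3,6): flips 1 -> legal
(3,7): no bracket -> illegal
(4,6): flips 1 -> legal
(5,3): flips 2 -> legal
(6,3): no bracket -> illegal
(6,4): flips 1 -> legal
(6,6): flips 1 -> legal
(7,4): flips 1 -> legal
(7,5): no bracket -> illegal
(7,6): flips 2 -> legal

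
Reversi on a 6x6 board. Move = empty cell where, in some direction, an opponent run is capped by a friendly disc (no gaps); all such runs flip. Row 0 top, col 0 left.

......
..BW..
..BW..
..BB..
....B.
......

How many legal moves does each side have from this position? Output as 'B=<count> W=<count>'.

Answer: B=5 W=6

Derivation:
-- B to move --
(0,2): no bracket -> illegal
(0,3): flips 2 -> legal
(0,4): flips 1 -> legal
(1,4): flips 2 -> legal
(2,4): flips 1 -> legal
(3,4): flips 1 -> legal
B mobility = 5
-- W to move --
(0,1): flips 1 -> legal
(0,2): no bracket -> illegal
(0,3): no bracket -> illegal
(1,1): flips 1 -> legal
(2,1): flips 1 -> legal
(2,4): no bracket -> illegal
(3,1): flips 1 -> legal
(3,4): no bracket -> illegal
(3,5): no bracket -> illegal
(4,1): flips 1 -> legal
(4,2): no bracket -> illegal
(4,3): flips 1 -> legal
(4,5): no bracket -> illegal
(5,3): no bracket -> illegal
(5,4): no bracket -> illegal
(5,5): no bracket -> illegal
W mobility = 6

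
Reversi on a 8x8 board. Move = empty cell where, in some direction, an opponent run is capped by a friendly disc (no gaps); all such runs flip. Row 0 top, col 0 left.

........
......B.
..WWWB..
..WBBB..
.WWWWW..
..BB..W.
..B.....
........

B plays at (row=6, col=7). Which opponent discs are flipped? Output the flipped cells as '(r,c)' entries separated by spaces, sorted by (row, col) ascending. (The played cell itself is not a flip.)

Answer: (4,5) (5,6)

Derivation:
Dir NW: opp run (5,6) (4,5) capped by B -> flip
Dir N: first cell '.' (not opp) -> no flip
Dir NE: edge -> no flip
Dir W: first cell '.' (not opp) -> no flip
Dir E: edge -> no flip
Dir SW: first cell '.' (not opp) -> no flip
Dir S: first cell '.' (not opp) -> no flip
Dir SE: edge -> no flip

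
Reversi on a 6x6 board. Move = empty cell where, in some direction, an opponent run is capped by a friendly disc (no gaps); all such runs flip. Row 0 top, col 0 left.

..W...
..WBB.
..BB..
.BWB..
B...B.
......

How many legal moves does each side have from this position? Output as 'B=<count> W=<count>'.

Answer: B=4 W=5

Derivation:
-- B to move --
(0,1): flips 1 -> legal
(0,3): no bracket -> illegal
(1,1): flips 1 -> legal
(2,1): no bracket -> illegal
(4,1): flips 1 -> legal
(4,2): flips 1 -> legal
(4,3): no bracket -> illegal
B mobility = 4
-- W to move --
(0,3): no bracket -> illegal
(0,4): no bracket -> illegal
(0,5): flips 2 -> legal
(1,1): no bracket -> illegal
(1,5): flips 2 -> legal
(2,0): no bracket -> illegal
(2,1): no bracket -> illegal
(2,4): flips 1 -> legal
(2,5): no bracket -> illegal
(3,0): flips 1 -> legal
(3,4): flips 2 -> legal
(3,5): no bracket -> illegal
(4,1): no bracket -> illegal
(4,2): no bracket -> illegal
(4,3): no bracket -> illegal
(4,5): no bracket -> illegal
(5,0): no bracket -> illegal
(5,1): no bracket -> illegal
(5,3): no bracket -> illegal
(5,4): no bracket -> illegal
(5,5): no bracket -> illegal
W mobility = 5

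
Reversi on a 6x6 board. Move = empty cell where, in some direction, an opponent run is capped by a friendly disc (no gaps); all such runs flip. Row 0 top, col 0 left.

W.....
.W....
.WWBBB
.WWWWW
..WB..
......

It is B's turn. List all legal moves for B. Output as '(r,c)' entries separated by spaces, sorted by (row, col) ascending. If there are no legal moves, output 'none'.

(0,1): no bracket -> illegal
(0,2): no bracket -> illegal
(1,0): flips 2 -> legal
(1,2): no bracket -> illegal
(1,3): no bracket -> illegal
(2,0): flips 2 -> legal
(3,0): no bracket -> illegal
(4,0): no bracket -> illegal
(4,1): flips 2 -> legal
(4,4): flips 1 -> legal
(4,5): flips 2 -> legal
(5,1): flips 2 -> legal
(5,2): no bracket -> illegal
(5,3): no bracket -> illegal

Answer: (1,0) (2,0) (4,1) (4,4) (4,5) (5,1)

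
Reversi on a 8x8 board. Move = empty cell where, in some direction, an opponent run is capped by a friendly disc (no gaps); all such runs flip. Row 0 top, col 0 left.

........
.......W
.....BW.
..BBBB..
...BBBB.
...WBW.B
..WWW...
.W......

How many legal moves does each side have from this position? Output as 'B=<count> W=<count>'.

Answer: B=8 W=6

Derivation:
-- B to move --
(0,6): no bracket -> illegal
(0,7): no bracket -> illegal
(1,5): no bracket -> illegal
(1,6): no bracket -> illegal
(2,7): flips 1 -> legal
(3,6): no bracket -> illegal
(3,7): no bracket -> illegal
(4,2): no bracket -> illegal
(5,1): no bracket -> illegal
(5,2): flips 1 -> legal
(5,6): flips 1 -> legal
(6,0): no bracket -> illegal
(6,1): no bracket -> illegal
(6,5): flips 1 -> legal
(6,6): flips 1 -> legal
(7,0): no bracket -> illegal
(7,2): flips 1 -> legal
(7,3): flips 4 -> legal
(7,4): flips 1 -> legal
(7,5): no bracket -> illegal
B mobility = 8
-- W to move --
(1,4): no bracket -> illegal
(1,5): flips 3 -> legal
(1,6): no bracket -> illegal
(2,1): no bracket -> illegal
(2,2): flips 2 -> legal
(2,3): flips 2 -> legal
(2,4): flips 4 -> legal
(3,1): no bracket -> illegal
(3,6): flips 2 -> legal
(3,7): flips 1 -> legal
(4,1): no bracket -> illegal
(4,2): no bracket -> illegal
(4,7): no bracket -> illegal
(5,2): no bracket -> illegal
(5,6): no bracket -> illegal
(6,5): no bracket -> illegal
(6,6): no bracket -> illegal
(6,7): no bracket -> illegal
W mobility = 6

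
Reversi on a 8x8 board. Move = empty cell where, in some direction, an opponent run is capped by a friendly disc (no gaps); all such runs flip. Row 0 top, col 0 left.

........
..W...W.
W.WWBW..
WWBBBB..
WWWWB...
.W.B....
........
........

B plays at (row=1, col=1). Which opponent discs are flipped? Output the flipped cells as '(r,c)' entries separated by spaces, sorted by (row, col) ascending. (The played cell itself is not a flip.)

Dir NW: first cell '.' (not opp) -> no flip
Dir N: first cell '.' (not opp) -> no flip
Dir NE: first cell '.' (not opp) -> no flip
Dir W: first cell '.' (not opp) -> no flip
Dir E: opp run (1,2), next='.' -> no flip
Dir SW: opp run (2,0), next=edge -> no flip
Dir S: first cell '.' (not opp) -> no flip
Dir SE: opp run (2,2) capped by B -> flip

Answer: (2,2)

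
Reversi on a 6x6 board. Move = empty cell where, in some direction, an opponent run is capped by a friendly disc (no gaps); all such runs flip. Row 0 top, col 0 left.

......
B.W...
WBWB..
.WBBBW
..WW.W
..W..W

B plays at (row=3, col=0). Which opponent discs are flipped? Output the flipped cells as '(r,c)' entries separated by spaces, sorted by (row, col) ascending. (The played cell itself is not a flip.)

Answer: (2,0) (3,1)

Derivation:
Dir NW: edge -> no flip
Dir N: opp run (2,0) capped by B -> flip
Dir NE: first cell 'B' (not opp) -> no flip
Dir W: edge -> no flip
Dir E: opp run (3,1) capped by B -> flip
Dir SW: edge -> no flip
Dir S: first cell '.' (not opp) -> no flip
Dir SE: first cell '.' (not opp) -> no flip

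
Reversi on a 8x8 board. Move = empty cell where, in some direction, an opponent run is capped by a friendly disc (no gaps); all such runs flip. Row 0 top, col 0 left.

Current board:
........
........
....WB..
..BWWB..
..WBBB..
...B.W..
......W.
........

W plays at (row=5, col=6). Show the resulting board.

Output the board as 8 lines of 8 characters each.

Answer: ........
........
....WB..
..BWWB..
..WBBW..
...B.WW.
......W.
........

Derivation:
Place W at (5,6); scan 8 dirs for brackets.
Dir NW: opp run (4,5) capped by W -> flip
Dir N: first cell '.' (not opp) -> no flip
Dir NE: first cell '.' (not opp) -> no flip
Dir W: first cell 'W' (not opp) -> no flip
Dir E: first cell '.' (not opp) -> no flip
Dir SW: first cell '.' (not opp) -> no flip
Dir S: first cell 'W' (not opp) -> no flip
Dir SE: first cell '.' (not opp) -> no flip
All flips: (4,5)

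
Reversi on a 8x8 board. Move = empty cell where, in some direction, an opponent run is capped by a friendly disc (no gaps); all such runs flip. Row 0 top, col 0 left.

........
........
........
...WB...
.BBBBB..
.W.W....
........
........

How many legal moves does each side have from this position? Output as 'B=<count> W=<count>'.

-- B to move --
(2,2): flips 1 -> legal
(2,3): flips 1 -> legal
(2,4): flips 1 -> legal
(3,2): flips 1 -> legal
(4,0): no bracket -> illegal
(5,0): no bracket -> illegal
(5,2): no bracket -> illegal
(5,4): no bracket -> illegal
(6,0): flips 1 -> legal
(6,1): flips 1 -> legal
(6,2): flips 1 -> legal
(6,3): flips 1 -> legal
(6,4): flips 1 -> legal
B mobility = 9
-- W to move --
(2,3): no bracket -> illegal
(2,4): no bracket -> illegal
(2,5): no bracket -> illegal
(3,0): no bracket -> illegal
(3,1): flips 2 -> legal
(3,2): no bracket -> illegal
(3,5): flips 2 -> legal
(3,6): no bracket -> illegal
(4,0): no bracket -> illegal
(4,6): no bracket -> illegal
(5,0): no bracket -> illegal
(5,2): no bracket -> illegal
(5,4): no bracket -> illegal
(5,5): flips 1 -> legal
(5,6): no bracket -> illegal
W mobility = 3

Answer: B=9 W=3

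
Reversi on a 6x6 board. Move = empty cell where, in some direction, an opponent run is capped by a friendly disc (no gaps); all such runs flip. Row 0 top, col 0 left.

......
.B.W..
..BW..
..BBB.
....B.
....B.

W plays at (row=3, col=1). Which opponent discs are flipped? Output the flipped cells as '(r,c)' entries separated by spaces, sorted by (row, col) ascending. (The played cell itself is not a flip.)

Answer: (2,2)

Derivation:
Dir NW: first cell '.' (not opp) -> no flip
Dir N: first cell '.' (not opp) -> no flip
Dir NE: opp run (2,2) capped by W -> flip
Dir W: first cell '.' (not opp) -> no flip
Dir E: opp run (3,2) (3,3) (3,4), next='.' -> no flip
Dir SW: first cell '.' (not opp) -> no flip
Dir S: first cell '.' (not opp) -> no flip
Dir SE: first cell '.' (not opp) -> no flip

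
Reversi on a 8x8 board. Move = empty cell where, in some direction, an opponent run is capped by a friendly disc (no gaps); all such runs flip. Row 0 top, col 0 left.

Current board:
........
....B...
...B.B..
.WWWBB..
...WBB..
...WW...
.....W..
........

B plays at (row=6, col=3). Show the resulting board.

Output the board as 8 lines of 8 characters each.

Answer: ........
....B...
...B.B..
.WWBBB..
...BBB..
...BB...
...B.W..
........

Derivation:
Place B at (6,3); scan 8 dirs for brackets.
Dir NW: first cell '.' (not opp) -> no flip
Dir N: opp run (5,3) (4,3) (3,3) capped by B -> flip
Dir NE: opp run (5,4) capped by B -> flip
Dir W: first cell '.' (not opp) -> no flip
Dir E: first cell '.' (not opp) -> no flip
Dir SW: first cell '.' (not opp) -> no flip
Dir S: first cell '.' (not opp) -> no flip
Dir SE: first cell '.' (not opp) -> no flip
All flips: (3,3) (4,3) (5,3) (5,4)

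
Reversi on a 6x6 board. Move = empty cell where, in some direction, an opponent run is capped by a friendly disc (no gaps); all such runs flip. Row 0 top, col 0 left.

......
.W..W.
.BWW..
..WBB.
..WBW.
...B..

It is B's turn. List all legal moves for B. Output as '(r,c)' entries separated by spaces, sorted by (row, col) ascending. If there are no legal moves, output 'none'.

Answer: (0,0) (0,1) (1,2) (1,3) (2,4) (3,1) (3,5) (4,1) (4,5) (5,1) (5,4) (5,5)

Derivation:
(0,0): flips 2 -> legal
(0,1): flips 1 -> legal
(0,2): no bracket -> illegal
(0,3): no bracket -> illegal
(0,4): no bracket -> illegal
(0,5): no bracket -> illegal
(1,0): no bracket -> illegal
(1,2): flips 1 -> legal
(1,3): flips 1 -> legal
(1,5): no bracket -> illegal
(2,0): no bracket -> illegal
(2,4): flips 2 -> legal
(2,5): no bracket -> illegal
(3,1): flips 2 -> legal
(3,5): flips 1 -> legal
(4,1): flips 1 -> legal
(4,5): flips 1 -> legal
(5,1): flips 1 -> legal
(5,2): no bracket -> illegal
(5,4): flips 1 -> legal
(5,5): flips 1 -> legal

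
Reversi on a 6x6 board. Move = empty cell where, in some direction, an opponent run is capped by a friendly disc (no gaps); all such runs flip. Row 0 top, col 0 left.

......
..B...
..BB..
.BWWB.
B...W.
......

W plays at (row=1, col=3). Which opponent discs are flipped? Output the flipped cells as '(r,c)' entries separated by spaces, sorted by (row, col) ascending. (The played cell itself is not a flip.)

Dir NW: first cell '.' (not opp) -> no flip
Dir N: first cell '.' (not opp) -> no flip
Dir NE: first cell '.' (not opp) -> no flip
Dir W: opp run (1,2), next='.' -> no flip
Dir E: first cell '.' (not opp) -> no flip
Dir SW: opp run (2,2) (3,1) (4,0), next=edge -> no flip
Dir S: opp run (2,3) capped by W -> flip
Dir SE: first cell '.' (not opp) -> no flip

Answer: (2,3)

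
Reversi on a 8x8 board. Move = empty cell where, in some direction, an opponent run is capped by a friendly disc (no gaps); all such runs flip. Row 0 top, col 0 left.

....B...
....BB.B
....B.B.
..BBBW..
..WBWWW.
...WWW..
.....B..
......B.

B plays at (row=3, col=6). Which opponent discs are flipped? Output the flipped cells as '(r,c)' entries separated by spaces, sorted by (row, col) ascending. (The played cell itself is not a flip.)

Dir NW: first cell '.' (not opp) -> no flip
Dir N: first cell 'B' (not opp) -> no flip
Dir NE: first cell '.' (not opp) -> no flip
Dir W: opp run (3,5) capped by B -> flip
Dir E: first cell '.' (not opp) -> no flip
Dir SW: opp run (4,5) (5,4), next='.' -> no flip
Dir S: opp run (4,6), next='.' -> no flip
Dir SE: first cell '.' (not opp) -> no flip

Answer: (3,5)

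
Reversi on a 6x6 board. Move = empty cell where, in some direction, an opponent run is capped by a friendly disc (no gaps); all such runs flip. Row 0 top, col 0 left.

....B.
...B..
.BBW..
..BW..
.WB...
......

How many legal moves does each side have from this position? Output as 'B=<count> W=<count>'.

-- B to move --
(1,2): no bracket -> illegal
(1,4): flips 1 -> legal
(2,4): flips 2 -> legal
(3,0): no bracket -> illegal
(3,1): no bracket -> illegal
(3,4): flips 1 -> legal
(4,0): flips 1 -> legal
(4,3): flips 2 -> legal
(4,4): flips 1 -> legal
(5,0): flips 1 -> legal
(5,1): no bracket -> illegal
(5,2): no bracket -> illegal
B mobility = 7
-- W to move --
(0,2): no bracket -> illegal
(0,3): flips 1 -> legal
(0,5): no bracket -> illegal
(1,0): no bracket -> illegal
(1,1): flips 1 -> legal
(1,2): no bracket -> illegal
(1,4): no bracket -> illegal
(1,5): no bracket -> illegal
(2,0): flips 2 -> legal
(2,4): no bracket -> illegal
(3,0): no bracket -> illegal
(3,1): flips 1 -> legal
(4,3): flips 1 -> legal
(5,1): flips 1 -> legal
(5,2): no bracket -> illegal
(5,3): no bracket -> illegal
W mobility = 6

Answer: B=7 W=6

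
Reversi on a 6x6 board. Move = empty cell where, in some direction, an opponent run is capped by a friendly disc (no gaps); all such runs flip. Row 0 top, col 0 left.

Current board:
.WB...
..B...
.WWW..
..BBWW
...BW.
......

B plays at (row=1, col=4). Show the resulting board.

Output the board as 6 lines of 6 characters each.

Answer: .WB...
..B.B.
.WWB..
..BBWW
...BW.
......

Derivation:
Place B at (1,4); scan 8 dirs for brackets.
Dir NW: first cell '.' (not opp) -> no flip
Dir N: first cell '.' (not opp) -> no flip
Dir NE: first cell '.' (not opp) -> no flip
Dir W: first cell '.' (not opp) -> no flip
Dir E: first cell '.' (not opp) -> no flip
Dir SW: opp run (2,3) capped by B -> flip
Dir S: first cell '.' (not opp) -> no flip
Dir SE: first cell '.' (not opp) -> no flip
All flips: (2,3)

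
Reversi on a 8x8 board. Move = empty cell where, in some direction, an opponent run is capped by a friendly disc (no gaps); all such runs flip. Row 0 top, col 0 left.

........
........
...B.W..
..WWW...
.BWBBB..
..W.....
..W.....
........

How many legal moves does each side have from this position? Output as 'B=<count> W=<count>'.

Answer: B=6 W=11

Derivation:
-- B to move --
(1,4): no bracket -> illegal
(1,5): no bracket -> illegal
(1,6): flips 2 -> legal
(2,1): flips 1 -> legal
(2,2): flips 1 -> legal
(2,4): flips 1 -> legal
(2,6): no bracket -> illegal
(3,1): no bracket -> illegal
(3,5): no bracket -> illegal
(3,6): no bracket -> illegal
(5,1): no bracket -> illegal
(5,3): no bracket -> illegal
(6,1): flips 1 -> legal
(6,3): flips 1 -> legal
(7,1): no bracket -> illegal
(7,2): no bracket -> illegal
(7,3): no bracket -> illegal
B mobility = 6
-- W to move --
(1,2): flips 1 -> legal
(1,3): flips 1 -> legal
(1,4): flips 1 -> legal
(2,2): no bracket -> illegal
(2,4): no bracket -> illegal
(3,0): flips 1 -> legal
(3,1): no bracket -> illegal
(3,5): no bracket -> illegal
(3,6): no bracket -> illegal
(4,0): flips 1 -> legal
(4,6): flips 3 -> legal
(5,0): flips 1 -> legal
(5,1): no bracket -> illegal
(5,3): flips 1 -> legal
(5,4): flips 2 -> legal
(5,5): flips 1 -> legal
(5,6): flips 1 -> legal
W mobility = 11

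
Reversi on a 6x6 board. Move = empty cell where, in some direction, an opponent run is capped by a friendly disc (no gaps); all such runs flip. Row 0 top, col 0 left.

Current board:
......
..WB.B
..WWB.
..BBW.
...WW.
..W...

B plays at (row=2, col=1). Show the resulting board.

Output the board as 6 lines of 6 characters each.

Place B at (2,1); scan 8 dirs for brackets.
Dir NW: first cell '.' (not opp) -> no flip
Dir N: first cell '.' (not opp) -> no flip
Dir NE: opp run (1,2), next='.' -> no flip
Dir W: first cell '.' (not opp) -> no flip
Dir E: opp run (2,2) (2,3) capped by B -> flip
Dir SW: first cell '.' (not opp) -> no flip
Dir S: first cell '.' (not opp) -> no flip
Dir SE: first cell 'B' (not opp) -> no flip
All flips: (2,2) (2,3)

Answer: ......
..WB.B
.BBBB.
..BBW.
...WW.
..W...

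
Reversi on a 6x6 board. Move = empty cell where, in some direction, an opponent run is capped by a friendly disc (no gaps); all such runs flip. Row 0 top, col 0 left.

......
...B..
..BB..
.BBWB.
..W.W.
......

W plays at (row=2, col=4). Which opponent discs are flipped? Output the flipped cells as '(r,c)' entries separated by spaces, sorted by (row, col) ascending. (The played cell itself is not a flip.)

Answer: (3,4)

Derivation:
Dir NW: opp run (1,3), next='.' -> no flip
Dir N: first cell '.' (not opp) -> no flip
Dir NE: first cell '.' (not opp) -> no flip
Dir W: opp run (2,3) (2,2), next='.' -> no flip
Dir E: first cell '.' (not opp) -> no flip
Dir SW: first cell 'W' (not opp) -> no flip
Dir S: opp run (3,4) capped by W -> flip
Dir SE: first cell '.' (not opp) -> no flip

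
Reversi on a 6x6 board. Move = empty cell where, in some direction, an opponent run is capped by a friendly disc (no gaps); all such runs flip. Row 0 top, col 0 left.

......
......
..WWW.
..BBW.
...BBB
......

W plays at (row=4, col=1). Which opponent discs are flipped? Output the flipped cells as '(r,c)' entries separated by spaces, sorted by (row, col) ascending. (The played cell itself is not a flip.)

Answer: (3,2)

Derivation:
Dir NW: first cell '.' (not opp) -> no flip
Dir N: first cell '.' (not opp) -> no flip
Dir NE: opp run (3,2) capped by W -> flip
Dir W: first cell '.' (not opp) -> no flip
Dir E: first cell '.' (not opp) -> no flip
Dir SW: first cell '.' (not opp) -> no flip
Dir S: first cell '.' (not opp) -> no flip
Dir SE: first cell '.' (not opp) -> no flip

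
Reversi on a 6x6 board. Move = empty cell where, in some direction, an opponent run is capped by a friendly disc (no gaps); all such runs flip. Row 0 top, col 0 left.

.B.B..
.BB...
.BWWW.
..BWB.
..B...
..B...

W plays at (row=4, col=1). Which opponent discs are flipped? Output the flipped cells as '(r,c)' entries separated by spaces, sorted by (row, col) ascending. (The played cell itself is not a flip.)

Dir NW: first cell '.' (not opp) -> no flip
Dir N: first cell '.' (not opp) -> no flip
Dir NE: opp run (3,2) capped by W -> flip
Dir W: first cell '.' (not opp) -> no flip
Dir E: opp run (4,2), next='.' -> no flip
Dir SW: first cell '.' (not opp) -> no flip
Dir S: first cell '.' (not opp) -> no flip
Dir SE: opp run (5,2), next=edge -> no flip

Answer: (3,2)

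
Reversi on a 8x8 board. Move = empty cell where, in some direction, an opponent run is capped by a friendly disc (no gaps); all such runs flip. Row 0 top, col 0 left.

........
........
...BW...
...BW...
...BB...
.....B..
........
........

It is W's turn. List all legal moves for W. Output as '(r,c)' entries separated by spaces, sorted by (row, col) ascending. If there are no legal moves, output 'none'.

(1,2): flips 1 -> legal
(1,3): no bracket -> illegal
(1,4): no bracket -> illegal
(2,2): flips 1 -> legal
(3,2): flips 1 -> legal
(3,5): no bracket -> illegal
(4,2): flips 1 -> legal
(4,5): no bracket -> illegal
(4,6): no bracket -> illegal
(5,2): flips 1 -> legal
(5,3): no bracket -> illegal
(5,4): flips 1 -> legal
(5,6): no bracket -> illegal
(6,4): no bracket -> illegal
(6,5): no bracket -> illegal
(6,6): no bracket -> illegal

Answer: (1,2) (2,2) (3,2) (4,2) (5,2) (5,4)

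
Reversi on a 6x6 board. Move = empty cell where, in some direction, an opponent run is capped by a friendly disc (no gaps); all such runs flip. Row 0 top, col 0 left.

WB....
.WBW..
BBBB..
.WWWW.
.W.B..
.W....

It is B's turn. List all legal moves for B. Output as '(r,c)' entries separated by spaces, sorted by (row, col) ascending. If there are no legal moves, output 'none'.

(0,2): flips 1 -> legal
(0,3): flips 1 -> legal
(0,4): flips 1 -> legal
(1,0): flips 1 -> legal
(1,4): flips 1 -> legal
(2,4): no bracket -> illegal
(2,5): flips 1 -> legal
(3,0): no bracket -> illegal
(3,5): no bracket -> illegal
(4,0): flips 1 -> legal
(4,2): flips 2 -> legal
(4,4): flips 1 -> legal
(4,5): flips 1 -> legal
(5,0): flips 2 -> legal
(5,2): no bracket -> illegal

Answer: (0,2) (0,3) (0,4) (1,0) (1,4) (2,5) (4,0) (4,2) (4,4) (4,5) (5,0)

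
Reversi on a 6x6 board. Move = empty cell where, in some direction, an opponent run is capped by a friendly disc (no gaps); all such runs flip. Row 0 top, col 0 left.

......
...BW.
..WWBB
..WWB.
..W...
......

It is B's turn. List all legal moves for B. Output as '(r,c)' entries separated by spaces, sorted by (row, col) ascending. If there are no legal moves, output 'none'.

(0,3): flips 1 -> legal
(0,4): flips 1 -> legal
(0,5): no bracket -> illegal
(1,1): no bracket -> illegal
(1,2): flips 1 -> legal
(1,5): flips 1 -> legal
(2,1): flips 2 -> legal
(3,1): flips 3 -> legal
(4,1): no bracket -> illegal
(4,3): flips 2 -> legal
(4,4): no bracket -> illegal
(5,1): flips 2 -> legal
(5,2): no bracket -> illegal
(5,3): no bracket -> illegal

Answer: (0,3) (0,4) (1,2) (1,5) (2,1) (3,1) (4,3) (5,1)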